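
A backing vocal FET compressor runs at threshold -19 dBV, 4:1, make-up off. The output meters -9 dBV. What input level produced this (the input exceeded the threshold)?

That's 10 dB above the -19 dBV threshold.
Undo the ratio: input overshoot = 10 × 4 = 40 dB, giving input = 21 dBV.

21 dBV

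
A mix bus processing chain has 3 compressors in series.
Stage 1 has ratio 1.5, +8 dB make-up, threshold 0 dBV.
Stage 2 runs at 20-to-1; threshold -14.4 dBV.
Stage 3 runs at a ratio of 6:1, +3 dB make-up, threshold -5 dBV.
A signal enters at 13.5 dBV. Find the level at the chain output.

Stage 1: overshoot 13.5 dB → 13.5/1.5 = 9 dB → 9 dBV; +8 dB make-up → 17 dBV.
Stage 2: 17 dBV is 31.4 dB over -14.4 dBV; at 20:1 that becomes 1.57 dB over, giving -12.83 dBV.
Stage 3: -12.83 dBV ≤ -5 dBV, so stage 3 doesn't engage; make-up brings it to -9.83 dBV.

-9.83 dBV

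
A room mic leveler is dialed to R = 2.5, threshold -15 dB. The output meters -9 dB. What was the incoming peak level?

The compressed level sits -9 − (-15) = 6 dB over threshold.
Before 2.5:1 compression the overshoot was 6 × 2.5 = 15 dB, so input = -15 + 15 = 0 dB.

0 dB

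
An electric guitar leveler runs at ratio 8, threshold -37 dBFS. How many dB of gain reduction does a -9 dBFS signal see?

24.5 dB

Overshoot = -9 − (-37) = 28 dB.
At 8:1, output sits 28/8 = 3.5 dB above threshold.
Gain reduction = 28 − 3.5 = 24.5 dB.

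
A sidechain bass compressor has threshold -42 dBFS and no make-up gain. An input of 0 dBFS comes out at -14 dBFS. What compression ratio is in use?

Input overshoot = 0 − (-42) = 42 dB; output overshoot = -14 − (-42) = 28 dB.
Ratio = 42 / 28 = 1.5.

1.5:1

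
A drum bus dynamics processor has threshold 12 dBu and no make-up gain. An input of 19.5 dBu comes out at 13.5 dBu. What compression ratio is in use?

5:1

Input overshoot = 19.5 − 12 = 7.5 dB; output overshoot = 13.5 − 12 = 1.5 dB.
Ratio = 7.5 / 1.5 = 5.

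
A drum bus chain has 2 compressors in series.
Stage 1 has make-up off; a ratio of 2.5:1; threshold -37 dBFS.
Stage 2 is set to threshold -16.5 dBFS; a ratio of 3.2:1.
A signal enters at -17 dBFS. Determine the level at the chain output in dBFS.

-29 dBFS

Stage 1: 20 dB above -37 dBFS, reduced 2.5:1 to 8 dB above → -29 dBFS.
Stage 2: -29 dBFS is at or below the -16.5 dBFS threshold — no compression; output -29 dBFS.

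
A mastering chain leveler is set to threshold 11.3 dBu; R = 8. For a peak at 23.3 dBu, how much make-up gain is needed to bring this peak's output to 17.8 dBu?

5 dB

Without make-up, output = threshold + overshoot/8 = 11.3 + 1.5 = 12.8 dBu.
Gap to target: 5 dB.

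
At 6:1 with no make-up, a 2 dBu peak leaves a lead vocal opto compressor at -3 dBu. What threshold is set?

Input is 6 dB above T (since output overshoot × R = input overshoot: (-3 − T)·6 = 2 − T gives T = -4 dBu).
Check: -4 + (2 − (-4))/6 = -4 + 1 = -3 dBu. ✓

-4 dBu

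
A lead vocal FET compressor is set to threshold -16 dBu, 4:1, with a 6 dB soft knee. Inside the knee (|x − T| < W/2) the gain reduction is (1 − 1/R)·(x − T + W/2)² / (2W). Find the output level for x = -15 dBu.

-16 dBu

x − T + W/2 = -15 − (-16) + 3 = 4.
GR = (1 − 1/4) × 4² / 12 = 0.75 × 16 / 12 = 1 dB.
Output = -15 − 1 = -16 dBu.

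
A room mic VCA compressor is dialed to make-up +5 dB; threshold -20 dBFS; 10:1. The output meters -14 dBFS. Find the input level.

Before make-up, the level was -14 − 5 = -19 dBFS.
That's 1 dB above the -20 dBFS threshold.
Before 10:1 compression the overshoot was 1 × 10 = 10 dB, so input = -20 + 10 = -10 dBFS.

-10 dBFS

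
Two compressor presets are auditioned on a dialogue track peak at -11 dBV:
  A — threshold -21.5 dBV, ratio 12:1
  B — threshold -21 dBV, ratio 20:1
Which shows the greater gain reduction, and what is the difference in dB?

A, by 0.125 dB

A: overshoot 10.5 dB → output overshoot 0.875 dB → GR 9.625 dB.
B: overshoot 10 dB → output overshoot 0.5 dB → GR 9.5 dB.
A reduces 0.125 dB more.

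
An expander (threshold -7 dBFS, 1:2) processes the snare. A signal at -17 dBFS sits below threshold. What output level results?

Below threshold, a 1:2 expander applies gain = (2−1)×(T − x) of attenuation.
(2−1) × 10 = 10 dB, so output = -17 − 10 = -27 dBFS.

-27 dBFS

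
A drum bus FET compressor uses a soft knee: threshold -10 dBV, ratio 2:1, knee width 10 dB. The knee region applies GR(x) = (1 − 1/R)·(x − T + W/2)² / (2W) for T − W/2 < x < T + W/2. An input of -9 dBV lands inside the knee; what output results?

x − T + W/2 = -9 − (-10) + 5 = 6.
GR = (1 − 1/2) × 6² / 20 = 0.5 × 36 / 20 = 0.9 dB.
Output = -9 − 0.9 = -9.9 dBV.

-9.9 dBV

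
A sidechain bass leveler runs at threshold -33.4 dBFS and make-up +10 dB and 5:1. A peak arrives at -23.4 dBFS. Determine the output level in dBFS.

Overshoot: -23.4 − (-33.4) = 10 dB.
The 10 dB excess becomes 2 dB after 5:1 reduction.
That puts the output at -31.4 dBFS; make-up adds 10 dB, giving -21.4 dBFS.

-21.4 dBFS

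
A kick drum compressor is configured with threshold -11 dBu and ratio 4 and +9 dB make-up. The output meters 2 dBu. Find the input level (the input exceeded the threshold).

Stripping the +9 dB make-up gives -7 dBu at the gain stage.
That's 4 dB above the -11 dBu threshold.
Undo the ratio: input overshoot = 4 × 4 = 16 dB, giving input = 5 dBu.

5 dBu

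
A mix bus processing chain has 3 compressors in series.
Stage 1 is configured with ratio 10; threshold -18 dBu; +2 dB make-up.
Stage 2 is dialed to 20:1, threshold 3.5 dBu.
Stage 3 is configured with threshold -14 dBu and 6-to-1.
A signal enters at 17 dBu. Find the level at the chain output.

-13.75 dBu

Stage 1: 35 dB above -18 dBu, reduced 10:1 to 3.5 dB above → -14.5 dBu; +2 dB make-up → -12.5 dBu.
Stage 2: below threshold (-12.5 ≤ 3.5); passes unchanged; output -12.5 dBu.
Stage 3: 1.5 dB above -14 dBu, reduced 6:1 to 0.25 dB above → -13.75 dBu.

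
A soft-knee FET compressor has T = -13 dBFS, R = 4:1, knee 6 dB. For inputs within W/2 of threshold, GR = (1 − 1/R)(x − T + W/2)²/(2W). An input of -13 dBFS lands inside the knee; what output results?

-13.5625 dBFS

x − T + W/2 = -13 − (-13) + 3 = 3.
GR = (1 − 1/4) × 3² / 12 = 0.75 × 9 / 12 = 0.5625 dB.
Output = -13 − 0.5625 = -13.5625 dBFS.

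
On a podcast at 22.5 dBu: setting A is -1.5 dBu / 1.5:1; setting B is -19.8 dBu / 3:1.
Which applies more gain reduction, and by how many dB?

A: 24 dB over, compressed to 16 dB over, so 8 dB of GR.
B: 42.3 dB over, compressed to 14.1 dB over, so 28.2 dB of GR.
Difference: 20.2 dB in favour of B.

B, by 20.2 dB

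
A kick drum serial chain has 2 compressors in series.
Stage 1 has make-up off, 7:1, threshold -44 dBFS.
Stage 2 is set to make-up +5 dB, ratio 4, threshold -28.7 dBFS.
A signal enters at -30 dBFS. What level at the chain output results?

-37 dBFS

Stage 1: 14 dB above -44 dBFS, reduced 7:1 to 2 dB above → -42 dBFS.
Stage 2: below threshold (-42 ≤ -28.7); passes unchanged; make-up brings it to -37 dBFS.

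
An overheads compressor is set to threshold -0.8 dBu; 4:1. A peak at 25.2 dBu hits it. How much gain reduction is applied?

19.5 dB

25.2 dBu exceeds the threshold by 26 dB.
At 4:1, output sits 26/4 = 6.5 dB above threshold.
Gain reduction = 26 − 6.5 = 19.5 dB.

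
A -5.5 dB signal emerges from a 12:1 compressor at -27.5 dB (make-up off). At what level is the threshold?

Gain reduction = -5.5 − (-27.5) = 22 dB; output overshoot = GR / (R − 1) = 22 / 11 = 2 dB.
Threshold = output − output overshoot = -27.5 − 2 = -29.5 dB.

-29.5 dB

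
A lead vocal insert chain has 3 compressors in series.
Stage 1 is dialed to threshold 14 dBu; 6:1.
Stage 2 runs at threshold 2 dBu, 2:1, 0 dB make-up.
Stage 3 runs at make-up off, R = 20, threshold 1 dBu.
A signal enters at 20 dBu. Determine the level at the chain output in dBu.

1.375 dBu

Stage 1: overshoot 6 dB → 6/6 = 1 dB → 15 dBu.
Stage 2: 15 dBu is 13 dB over 2 dBu; at 2:1 that becomes 6.5 dB over, giving 8.5 dBu.
Stage 3: overshoot 7.5 dB → 7.5/20 = 0.375 dB → 1.375 dBu.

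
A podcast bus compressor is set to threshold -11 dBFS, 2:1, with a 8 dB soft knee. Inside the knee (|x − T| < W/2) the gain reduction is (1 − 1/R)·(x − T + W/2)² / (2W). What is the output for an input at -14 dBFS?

-14.03125 dBFS

x − T + W/2 = -14 − (-11) + 4 = 1.
GR = (1 − 1/2) × 1² / 16 = 0.5 × 1 / 16 = 0.03125 dB.
Output = -14 − 0.03125 = -14.03125 dBFS.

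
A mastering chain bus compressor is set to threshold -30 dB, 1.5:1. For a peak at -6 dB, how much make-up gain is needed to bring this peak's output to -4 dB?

The peak compresses to -30 + 24/1.5 = -14 dB.
To reach -4 dB requires -4 − (-14) = 10 dB of make-up.

10 dB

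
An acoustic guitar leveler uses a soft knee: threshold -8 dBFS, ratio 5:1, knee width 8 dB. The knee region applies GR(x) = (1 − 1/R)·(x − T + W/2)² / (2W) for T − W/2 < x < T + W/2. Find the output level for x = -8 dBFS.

x − T + W/2 = -8 − (-8) + 4 = 4.
GR = (1 − 1/5) × 4² / 16 = 0.8 × 16 / 16 = 0.8 dB.
Output = -8 − 0.8 = -8.8 dBFS.

-8.8 dBFS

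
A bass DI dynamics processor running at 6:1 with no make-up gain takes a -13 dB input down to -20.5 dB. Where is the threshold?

Let T be the threshold. Output overshoot = (input overshoot)/R, so -20.5 − T = (-13 − T)/6.
6·(-20.5 − T) = -13 − T → 5·T = -123 − (-13) = -110.
T = -110/5 = -22 dB.

-22 dB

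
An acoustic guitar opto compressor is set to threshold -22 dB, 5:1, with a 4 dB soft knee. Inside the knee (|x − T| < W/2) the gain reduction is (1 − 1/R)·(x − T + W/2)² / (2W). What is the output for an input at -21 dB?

x − T + W/2 = -21 − (-22) + 2 = 3.
GR = (1 − 1/5) × 3² / 8 = 0.8 × 9 / 8 = 0.9 dB.
Output = -21 − 0.9 = -21.9 dB.

-21.9 dB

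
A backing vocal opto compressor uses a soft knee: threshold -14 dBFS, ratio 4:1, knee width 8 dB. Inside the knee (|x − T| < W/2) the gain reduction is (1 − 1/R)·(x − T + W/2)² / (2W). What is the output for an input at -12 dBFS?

-13.6875 dBFS

x − T + W/2 = -12 − (-14) + 4 = 6.
GR = (1 − 1/4) × 6² / 16 = 0.75 × 36 / 16 = 1.6875 dB.
Output = -12 − 1.6875 = -13.6875 dBFS.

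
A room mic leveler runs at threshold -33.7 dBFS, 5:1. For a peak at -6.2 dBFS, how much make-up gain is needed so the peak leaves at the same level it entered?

The peak compresses to -33.7 + 27.5/5 = -28.2 dBFS.
To reach -6.2 dBFS requires -6.2 − (-28.2) = 22 dB of make-up.

22 dB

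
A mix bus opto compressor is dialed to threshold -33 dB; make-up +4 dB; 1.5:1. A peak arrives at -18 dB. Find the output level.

-19 dB

-18 dB sits 15 dB over threshold.
The 15 dB excess becomes 10 dB after 1.5:1 reduction.
That puts the output at -23 dB; make-up adds 4 dB, giving -19 dB.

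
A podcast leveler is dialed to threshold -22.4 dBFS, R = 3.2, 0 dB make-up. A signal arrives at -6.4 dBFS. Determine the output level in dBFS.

-17.4 dBFS

-6.4 dBFS sits 16 dB over threshold.
The 16 dB excess becomes 5 dB after 3.2:1 reduction.
Output = -22.4 + 5 = -17.4 dBFS.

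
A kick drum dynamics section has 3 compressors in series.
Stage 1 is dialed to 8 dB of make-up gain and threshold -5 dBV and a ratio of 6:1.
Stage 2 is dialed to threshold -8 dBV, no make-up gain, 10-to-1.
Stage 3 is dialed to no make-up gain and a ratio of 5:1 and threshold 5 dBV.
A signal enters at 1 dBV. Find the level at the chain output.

-6.8 dBV

Stage 1: overshoot 6 dB → 6/6 = 1 dB → -4 dBV; +8 dB make-up → 4 dBV.
Stage 2: 4 dBV is 12 dB over -8 dBV; at 10:1 that becomes 1.2 dB over, giving -6.8 dBV.
Stage 3: -6.8 dBV ≤ 5 dBV, so stage 3 doesn't engage; output -6.8 dBV.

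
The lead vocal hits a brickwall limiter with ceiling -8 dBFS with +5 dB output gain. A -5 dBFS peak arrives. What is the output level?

A brickwall limiter is an ∞:1 compressor: any input above the ceiling is clamped to -8 dBFS.
Output gain then adds 5 dB: -8 + 5 = -3 dBFS.

-3 dBFS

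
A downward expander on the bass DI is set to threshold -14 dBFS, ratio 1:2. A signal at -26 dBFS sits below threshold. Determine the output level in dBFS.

Undershoot = (-14) − (-26) = 12 dB.
At 1:2, that expands to 24 dB under threshold.
Output = -14 − 24 = -38 dBFS.

-38 dBFS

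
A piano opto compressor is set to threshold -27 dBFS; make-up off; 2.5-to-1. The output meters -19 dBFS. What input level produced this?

-7 dBFS

That's 8 dB above the -27 dBFS threshold.
Before 2.5:1 compression the overshoot was 8 × 2.5 = 20 dB, so input = -27 + 20 = -7 dBFS.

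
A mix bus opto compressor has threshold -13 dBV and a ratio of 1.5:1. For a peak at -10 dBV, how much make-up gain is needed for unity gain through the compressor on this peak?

Overshoot 3 dB → 3/1.5 = 2 dB after compression, so the compressed level is -13 + 2 = -11 dBV.
Make-up = target − compressed = -10 − (-11) = 1 dB.

1 dB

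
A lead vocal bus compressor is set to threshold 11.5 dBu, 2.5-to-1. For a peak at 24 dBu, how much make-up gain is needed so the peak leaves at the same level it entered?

7.5 dB

The peak compresses to 11.5 + 12.5/2.5 = 16.5 dBu.
To reach 24 dBu requires 24 − 16.5 = 7.5 dB of make-up.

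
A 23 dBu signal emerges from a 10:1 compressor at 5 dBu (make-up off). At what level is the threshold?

Gain reduction = 23 − 5 = 18 dB; output overshoot = GR / (R − 1) = 18 / 9 = 2 dB.
Threshold = output − output overshoot = 5 − 2 = 3 dBu.

3 dBu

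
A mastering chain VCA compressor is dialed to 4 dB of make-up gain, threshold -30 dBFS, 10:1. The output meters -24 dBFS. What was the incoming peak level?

Stripping the +4 dB make-up gives -28 dBFS at the gain stage.
That's 2 dB above the -30 dBFS threshold.
Before 10:1 compression the overshoot was 2 × 10 = 20 dB, so input = -30 + 20 = -10 dBFS.

-10 dBFS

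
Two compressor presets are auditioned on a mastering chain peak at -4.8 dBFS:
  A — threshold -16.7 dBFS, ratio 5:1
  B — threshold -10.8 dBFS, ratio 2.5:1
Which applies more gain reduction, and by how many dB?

A: 11.9 dB over, compressed to 2.38 dB over, so 9.52 dB of GR.
B: 6 dB over, compressed to 2.4 dB over, so 3.6 dB of GR.
A applies 5.92 dB more gain reduction.

A, by 5.92 dB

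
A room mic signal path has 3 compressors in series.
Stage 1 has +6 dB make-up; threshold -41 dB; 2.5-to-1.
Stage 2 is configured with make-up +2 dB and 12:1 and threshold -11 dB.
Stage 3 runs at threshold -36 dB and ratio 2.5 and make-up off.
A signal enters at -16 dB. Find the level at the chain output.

Stage 1: 25 dB above -41 dB, reduced 2.5:1 to 10 dB above → -31 dB; +6 dB make-up → -25 dB.
Stage 2: -25 dB is at or below the -11 dB threshold — no compression; make-up brings it to -23 dB.
Stage 3: overshoot 13 dB → 13/2.5 = 5.2 dB → -30.8 dB.

-30.8 dB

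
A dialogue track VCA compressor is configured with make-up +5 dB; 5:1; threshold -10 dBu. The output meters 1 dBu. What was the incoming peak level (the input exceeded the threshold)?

Before make-up, the level was 1 − 5 = -4 dBu.
Post-compression overshoot = -4 − (-10) = 6 dB.
Undo the ratio: input overshoot = 6 × 5 = 30 dB, giving input = 20 dBu.

20 dBu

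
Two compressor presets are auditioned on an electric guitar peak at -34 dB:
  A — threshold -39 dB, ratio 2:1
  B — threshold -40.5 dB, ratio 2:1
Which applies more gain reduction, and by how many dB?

A: overshoot 5 dB → output overshoot 2.5 dB → GR 2.5 dB.
B: overshoot 6.5 dB → output overshoot 3.25 dB → GR 3.25 dB.
B applies 0.75 dB more gain reduction.

B, by 0.75 dB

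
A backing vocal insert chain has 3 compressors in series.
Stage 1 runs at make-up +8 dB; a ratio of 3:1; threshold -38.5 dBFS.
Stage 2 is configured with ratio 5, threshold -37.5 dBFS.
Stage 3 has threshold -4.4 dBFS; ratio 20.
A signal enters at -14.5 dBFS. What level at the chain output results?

-34.5 dBFS

Stage 1: overshoot 24 dB → 24/3 = 8 dB → -30.5 dBFS; +8 dB make-up → -22.5 dBFS.
Stage 2: overshoot 15 dB → 15/5 = 3 dB → -34.5 dBFS.
Stage 3: -34.5 dBFS ≤ -4.4 dBFS, so stage 3 doesn't engage; output -34.5 dBFS.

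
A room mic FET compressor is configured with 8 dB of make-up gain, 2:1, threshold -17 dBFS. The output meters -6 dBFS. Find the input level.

Stripping the +8 dB make-up gives -14 dBFS at the gain stage.
That's 3 dB above the -17 dBFS threshold.
Input overshoot = R × output overshoot = 6 dB → input = -17 + 6 = -11 dBFS.

-11 dBFS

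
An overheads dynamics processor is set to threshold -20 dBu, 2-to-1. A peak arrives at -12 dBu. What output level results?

-16 dBu

-12 dBu sits 8 dB over threshold.
At 2:1 the overshoot is divided by 2, leaving 4 dB above threshold.
That puts the output at -16 dBu.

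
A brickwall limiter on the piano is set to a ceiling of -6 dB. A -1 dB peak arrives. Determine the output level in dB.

-6 dB

The limiter clamps the peak to its -6 dB ceiling.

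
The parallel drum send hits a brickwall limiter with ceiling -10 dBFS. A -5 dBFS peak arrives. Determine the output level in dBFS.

-10 dBFS

At ∞:1, everything above -10 dBFS is held at the ceiling.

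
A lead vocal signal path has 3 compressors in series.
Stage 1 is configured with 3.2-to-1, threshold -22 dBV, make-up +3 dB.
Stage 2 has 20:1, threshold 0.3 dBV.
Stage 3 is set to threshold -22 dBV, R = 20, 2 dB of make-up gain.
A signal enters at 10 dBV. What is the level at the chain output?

-19.35 dBV

Stage 1: 32 dB above -22 dBV, reduced 3.2:1 to 10 dB above → -12 dBV; +3 dB make-up → -9 dBV.
Stage 2: below threshold (-9 ≤ 0.3); passes unchanged; output -9 dBV.
Stage 3: overshoot 13 dB → 13/20 = 0.65 dB → -21.35 dBV; +2 dB make-up → -19.35 dBV.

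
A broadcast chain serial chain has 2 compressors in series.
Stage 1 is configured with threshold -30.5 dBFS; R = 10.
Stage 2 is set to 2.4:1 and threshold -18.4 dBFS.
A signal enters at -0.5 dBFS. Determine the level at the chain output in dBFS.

-27.5 dBFS

Stage 1: 30 dB above -30.5 dBFS, reduced 10:1 to 3 dB above → -27.5 dBFS.
Stage 2: below threshold (-27.5 ≤ -18.4); passes unchanged; output -27.5 dBFS.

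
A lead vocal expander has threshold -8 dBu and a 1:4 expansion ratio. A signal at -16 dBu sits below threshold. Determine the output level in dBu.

The input is 8 dB below the -8 dBu threshold.
A 1:4 expander multiplies undershoot by 4: 8 × 4 = 32 dB below threshold.
Output = -8 − 32 = -40 dBu.

-40 dBu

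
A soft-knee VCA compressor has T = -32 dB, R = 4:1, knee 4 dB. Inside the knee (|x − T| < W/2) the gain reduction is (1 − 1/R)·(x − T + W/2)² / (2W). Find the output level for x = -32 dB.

x − T + W/2 = -32 − (-32) + 2 = 2.
GR = (1 − 1/4) × 2² / 8 = 0.75 × 4 / 8 = 0.375 dB.
Output = -32 − 0.375 = -32.375 dB.

-32.375 dB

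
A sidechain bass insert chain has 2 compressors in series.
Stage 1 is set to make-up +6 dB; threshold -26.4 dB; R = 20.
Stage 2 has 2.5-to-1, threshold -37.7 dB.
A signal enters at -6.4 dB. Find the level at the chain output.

Stage 1: -6.4 dB is 20 dB over -26.4 dB; at 20:1 that becomes 1 dB over, giving -25.4 dB; +6 dB make-up → -19.4 dB.
Stage 2: 18.3 dB above -37.7 dB, reduced 2.5:1 to 7.32 dB above → -30.38 dB.

-30.38 dB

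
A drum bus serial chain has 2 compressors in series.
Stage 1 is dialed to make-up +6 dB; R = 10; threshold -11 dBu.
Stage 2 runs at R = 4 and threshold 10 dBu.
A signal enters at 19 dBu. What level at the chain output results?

-2 dBu

Stage 1: 19 dBu is 30 dB over -11 dBu; at 10:1 that becomes 3 dB over, giving -8 dBu; +6 dB make-up → -2 dBu.
Stage 2: below threshold (-2 ≤ 10); passes unchanged; output -2 dBu.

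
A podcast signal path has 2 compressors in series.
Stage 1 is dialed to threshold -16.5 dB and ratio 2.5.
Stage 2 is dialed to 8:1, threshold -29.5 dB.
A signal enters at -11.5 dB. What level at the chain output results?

Stage 1: -11.5 dB is 5 dB over -16.5 dB; at 2.5:1 that becomes 2 dB over, giving -14.5 dB.
Stage 2: 15 dB above -29.5 dB, reduced 8:1 to 1.875 dB above → -27.625 dB.

-27.625 dB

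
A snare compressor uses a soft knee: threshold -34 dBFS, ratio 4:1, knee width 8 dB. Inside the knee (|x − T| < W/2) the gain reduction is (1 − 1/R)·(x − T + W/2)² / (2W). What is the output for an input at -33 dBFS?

x − T + W/2 = -33 − (-34) + 4 = 5.
GR = (1 − 1/4) × 5² / 16 = 0.75 × 25 / 16 = 1.171875 dB.
Output = -33 − 1.171875 = -34.171875 dBFS.

-34.171875 dBFS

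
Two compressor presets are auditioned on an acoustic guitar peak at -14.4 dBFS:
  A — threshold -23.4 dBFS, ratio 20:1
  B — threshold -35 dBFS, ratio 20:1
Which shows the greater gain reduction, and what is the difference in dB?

B, by 11.02 dB

A: overshoot 9 dB → output overshoot 0.45 dB → GR 8.55 dB.
B: overshoot 20.6 dB → output overshoot 1.03 dB → GR 19.57 dB.
B reduces 11.02 dB more.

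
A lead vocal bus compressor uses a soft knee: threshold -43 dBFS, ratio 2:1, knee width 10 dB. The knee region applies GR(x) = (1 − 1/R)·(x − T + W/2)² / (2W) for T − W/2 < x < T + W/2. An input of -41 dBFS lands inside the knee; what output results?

x − T + W/2 = -41 − (-43) + 5 = 7.
GR = (1 − 1/2) × 7² / 20 = 0.5 × 49 / 20 = 1.225 dB.
Output = -41 − 1.225 = -42.225 dBFS.

-42.225 dBFS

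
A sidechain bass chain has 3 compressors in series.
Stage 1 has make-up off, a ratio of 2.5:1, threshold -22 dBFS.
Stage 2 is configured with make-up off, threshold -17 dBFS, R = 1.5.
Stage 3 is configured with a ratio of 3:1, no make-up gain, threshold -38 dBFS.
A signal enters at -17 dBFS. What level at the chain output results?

-32 dBFS

Stage 1: overshoot 5 dB → 5/2.5 = 2 dB → -20 dBFS.
Stage 2: -20 dBFS is at or below the -17 dBFS threshold — no compression; output -20 dBFS.
Stage 3: 18 dB above -38 dBFS, reduced 3:1 to 6 dB above → -32 dBFS.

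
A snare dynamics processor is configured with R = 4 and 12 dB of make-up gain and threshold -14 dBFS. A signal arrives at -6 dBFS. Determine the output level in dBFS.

Overshoot: -6 − (-14) = 8 dB.
At 4:1 the overshoot is divided by 4, leaving 2 dB above threshold.
Output = -14 + 2 = -12 dBFS; make-up adds 12 dB, giving 0 dBFS.

0 dBFS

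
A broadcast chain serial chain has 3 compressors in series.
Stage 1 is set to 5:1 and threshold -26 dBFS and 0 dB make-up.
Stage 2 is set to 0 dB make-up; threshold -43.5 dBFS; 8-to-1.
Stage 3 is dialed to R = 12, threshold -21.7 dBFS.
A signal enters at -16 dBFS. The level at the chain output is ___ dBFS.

-41.0625 dBFS

Stage 1: -16 dBFS is 10 dB over -26 dBFS; at 5:1 that becomes 2 dB over, giving -24 dBFS.
Stage 2: 19.5 dB above -43.5 dBFS, reduced 8:1 to 2.4375 dB above → -41.0625 dBFS.
Stage 3: -41.0625 dBFS ≤ -21.7 dBFS, so stage 3 doesn't engage; output -41.0625 dBFS.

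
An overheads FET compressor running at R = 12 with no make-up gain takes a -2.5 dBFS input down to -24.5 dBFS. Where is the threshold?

Let T be the threshold. Output overshoot = (input overshoot)/R, so -24.5 − T = (-2.5 − T)/12.
12·(-24.5 − T) = -2.5 − T → 11·T = -294 − (-2.5) = -291.5.
T = -291.5/11 = -26.5 dBFS.

-26.5 dBFS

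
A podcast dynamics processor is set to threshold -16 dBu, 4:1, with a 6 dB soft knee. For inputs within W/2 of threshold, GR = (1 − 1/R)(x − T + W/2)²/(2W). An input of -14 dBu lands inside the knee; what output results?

x − T + W/2 = -14 − (-16) + 3 = 5.
GR = (1 − 1/4) × 5² / 12 = 0.75 × 25 / 12 = 1.5625 dB.
Output = -14 − 1.5625 = -15.5625 dBu.

-15.5625 dBu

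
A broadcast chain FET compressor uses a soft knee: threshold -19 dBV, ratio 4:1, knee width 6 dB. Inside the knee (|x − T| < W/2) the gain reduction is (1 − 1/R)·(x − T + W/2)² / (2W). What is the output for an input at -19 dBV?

-19.5625 dBV

x − T + W/2 = -19 − (-19) + 3 = 3.
GR = (1 − 1/4) × 3² / 12 = 0.75 × 9 / 12 = 0.5625 dB.
Output = -19 − 0.5625 = -19.5625 dBV.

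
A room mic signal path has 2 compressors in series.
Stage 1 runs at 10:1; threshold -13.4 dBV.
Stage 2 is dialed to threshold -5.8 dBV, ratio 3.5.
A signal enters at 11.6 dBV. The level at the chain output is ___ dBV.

Stage 1: overshoot 25 dB → 25/10 = 2.5 dB → -10.9 dBV.
Stage 2: -10.9 dBV ≤ -5.8 dBV, so stage 2 doesn't engage; output -10.9 dBV.

-10.9 dBV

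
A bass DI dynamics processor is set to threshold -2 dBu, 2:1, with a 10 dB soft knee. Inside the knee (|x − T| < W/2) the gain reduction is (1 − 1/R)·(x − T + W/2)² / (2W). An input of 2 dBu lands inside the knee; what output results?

-0.025 dBu

x − T + W/2 = 2 − (-2) + 5 = 9.
GR = (1 − 1/2) × 9² / 20 = 0.5 × 81 / 20 = 2.025 dB.
Output = 2 − 2.025 = -0.025 dBu.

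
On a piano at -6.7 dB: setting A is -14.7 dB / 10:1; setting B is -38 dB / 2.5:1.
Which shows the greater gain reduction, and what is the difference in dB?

B, by 11.58 dB

A: overshoot 8 dB → output overshoot 0.8 dB → GR 7.2 dB.
B: overshoot 31.3 dB → output overshoot 12.52 dB → GR 18.78 dB.
Difference: 11.58 dB in favour of B.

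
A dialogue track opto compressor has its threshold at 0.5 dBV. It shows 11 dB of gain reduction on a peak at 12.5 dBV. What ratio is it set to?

12:1

Input overshoot = 12.5 − 0.5 = 12 dB.
Output overshoot = 12 − 11 = 1 dB.
Ratio = input overshoot / output overshoot = 12 / 1 = 12.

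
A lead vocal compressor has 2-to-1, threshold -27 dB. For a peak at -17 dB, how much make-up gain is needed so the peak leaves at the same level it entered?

Without make-up, output = threshold + overshoot/2 = -27 + 5 = -22 dB.
Gap to target: 5 dB.

5 dB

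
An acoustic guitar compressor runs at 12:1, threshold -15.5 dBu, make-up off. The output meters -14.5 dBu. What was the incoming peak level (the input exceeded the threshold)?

-3.5 dBu

The compressed level sits -14.5 − (-15.5) = 1 dB over threshold.
Input overshoot = R × output overshoot = 12 dB → input = -15.5 + 12 = -3.5 dBu.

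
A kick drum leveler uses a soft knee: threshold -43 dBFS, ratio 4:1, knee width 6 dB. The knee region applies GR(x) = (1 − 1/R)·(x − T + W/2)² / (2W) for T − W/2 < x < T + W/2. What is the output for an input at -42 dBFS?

-43 dBFS

x − T + W/2 = -42 − (-43) + 3 = 4.
GR = (1 − 1/4) × 4² / 12 = 0.75 × 16 / 12 = 1 dB.
Output = -42 − 1 = -43 dBFS.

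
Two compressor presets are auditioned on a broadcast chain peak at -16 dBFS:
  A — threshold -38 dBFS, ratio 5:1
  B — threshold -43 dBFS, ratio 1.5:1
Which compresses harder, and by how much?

A, by 8.6 dB

A: overshoot 22 dB → output overshoot 4.4 dB → GR 17.6 dB.
B: overshoot 27 dB → output overshoot 18 dB → GR 9 dB.
A applies 8.6 dB more gain reduction.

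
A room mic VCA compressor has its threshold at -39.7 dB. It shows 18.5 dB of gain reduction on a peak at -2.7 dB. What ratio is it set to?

Input overshoot = -2.7 − (-39.7) = 37 dB.
Output overshoot = 37 − 18.5 = 18.5 dB.
Ratio = input overshoot / output overshoot = 37 / 18.5 = 2.

2:1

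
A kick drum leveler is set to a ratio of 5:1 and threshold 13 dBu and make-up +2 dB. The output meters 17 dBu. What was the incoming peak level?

23 dBu

Remove make-up: 17 − 2 = 15 dBu.
The compressed level sits 15 − 13 = 2 dB over threshold.
Before 5:1 compression the overshoot was 2 × 5 = 10 dB, so input = 13 + 10 = 23 dBu.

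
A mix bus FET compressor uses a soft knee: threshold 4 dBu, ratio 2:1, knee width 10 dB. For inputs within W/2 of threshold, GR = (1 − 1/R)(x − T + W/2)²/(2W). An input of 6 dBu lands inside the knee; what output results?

x − T + W/2 = 6 − 4 + 5 = 7.
GR = (1 − 1/2) × 7² / 20 = 0.5 × 49 / 20 = 1.225 dB.
Output = 6 − 1.225 = 4.775 dBu.

4.775 dBu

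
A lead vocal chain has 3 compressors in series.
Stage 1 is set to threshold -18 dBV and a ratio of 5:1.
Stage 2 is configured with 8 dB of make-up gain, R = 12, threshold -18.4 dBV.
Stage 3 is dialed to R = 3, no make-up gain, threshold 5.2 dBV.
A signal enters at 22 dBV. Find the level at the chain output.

-9.7 dBV

Stage 1: 22 dBV is 40 dB over -18 dBV; at 5:1 that becomes 8 dB over, giving -10 dBV.
Stage 2: -10 dBV is 8.4 dB over -18.4 dBV; at 12:1 that becomes 0.7 dB over, giving -17.7 dBV; +8 dB make-up → -9.7 dBV.
Stage 3: -9.7 dBV ≤ 5.2 dBV, so stage 3 doesn't engage; output -9.7 dBV.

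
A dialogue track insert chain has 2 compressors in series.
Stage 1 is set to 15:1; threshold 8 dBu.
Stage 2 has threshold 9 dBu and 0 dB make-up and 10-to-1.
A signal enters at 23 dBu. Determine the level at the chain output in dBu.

Stage 1: 15 dB above 8 dBu, reduced 15:1 to 1 dB above → 9 dBu.
Stage 2: below threshold (9 ≤ 9); passes unchanged; output 9 dBu.

9 dBu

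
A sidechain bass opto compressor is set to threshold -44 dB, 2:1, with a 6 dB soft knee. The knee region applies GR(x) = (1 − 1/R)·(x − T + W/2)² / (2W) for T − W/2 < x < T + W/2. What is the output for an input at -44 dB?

-44.375 dB

x − T + W/2 = -44 − (-44) + 3 = 3.
GR = (1 − 1/2) × 3² / 12 = 0.5 × 9 / 12 = 0.375 dB.
Output = -44 − 0.375 = -44.375 dB.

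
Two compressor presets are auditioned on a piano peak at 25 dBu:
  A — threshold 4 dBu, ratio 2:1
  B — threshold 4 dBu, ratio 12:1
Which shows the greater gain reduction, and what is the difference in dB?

B, by 8.75 dB

A: 21 dB over, compressed to 10.5 dB over, so 10.5 dB of GR.
B: 21 dB over, compressed to 1.75 dB over, so 19.25 dB of GR.
B applies 8.75 dB more gain reduction.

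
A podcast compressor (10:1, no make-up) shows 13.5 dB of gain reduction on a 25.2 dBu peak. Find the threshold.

10.2 dBu

Input is 15 dB above T (since output overshoot × R = input overshoot: (11.7 − T)·10 = 25.2 − T gives T = 10.2 dBu).
Check: 10.2 + (25.2 − 10.2)/10 = 10.2 + 1.5 = 11.7 dBu. ✓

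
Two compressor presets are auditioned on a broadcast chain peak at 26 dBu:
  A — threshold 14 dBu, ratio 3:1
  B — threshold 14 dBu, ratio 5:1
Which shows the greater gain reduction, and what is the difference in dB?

B, by 1.6 dB

A: GR = 12 − 12/3 = 8 dB.
B: GR = 12 − 12/5 = 9.6 dB.
Difference: 1.6 dB in favour of B.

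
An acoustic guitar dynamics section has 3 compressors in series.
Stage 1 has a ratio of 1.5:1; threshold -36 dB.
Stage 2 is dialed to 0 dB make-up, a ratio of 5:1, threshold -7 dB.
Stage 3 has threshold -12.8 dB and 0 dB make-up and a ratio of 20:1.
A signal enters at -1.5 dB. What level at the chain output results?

-13 dB

Stage 1: 34.5 dB above -36 dB, reduced 1.5:1 to 23 dB above → -13 dB.
Stage 2: -13 dB ≤ -7 dB, so stage 2 doesn't engage; output -13 dB.
Stage 3: -13 dB is at or below the -12.8 dB threshold — no compression; output -13 dB.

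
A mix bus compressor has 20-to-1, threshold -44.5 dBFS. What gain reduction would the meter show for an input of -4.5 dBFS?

Overshoot = -4.5 − (-44.5) = 40 dB.
A 20:1 ratio leaves 2 dB of that excess.
GR = overshoot in − overshoot out = 40 − 2 = 38 dB.

38 dB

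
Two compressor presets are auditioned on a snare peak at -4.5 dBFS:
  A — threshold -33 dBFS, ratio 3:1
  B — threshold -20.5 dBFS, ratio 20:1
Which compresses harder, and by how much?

A, by 3.8 dB

A: GR = 28.5 − 28.5/3 = 19 dB.
B: GR = 16 − 16/20 = 15.2 dB.
Difference: 3.8 dB in favour of A.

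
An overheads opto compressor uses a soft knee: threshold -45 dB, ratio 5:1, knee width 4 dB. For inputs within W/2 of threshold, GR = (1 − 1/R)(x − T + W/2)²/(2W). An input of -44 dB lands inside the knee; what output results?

x − T + W/2 = -44 − (-45) + 2 = 3.
GR = (1 − 1/5) × 3² / 8 = 0.8 × 9 / 8 = 0.9 dB.
Output = -44 − 0.9 = -44.9 dB.

-44.9 dB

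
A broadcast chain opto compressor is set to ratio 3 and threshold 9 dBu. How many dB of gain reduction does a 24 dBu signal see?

10 dB

The signal is 15 dB above threshold.
At 3:1, output sits 15/3 = 5 dB above threshold.
Gain reduction = 15 − 5 = 10 dB.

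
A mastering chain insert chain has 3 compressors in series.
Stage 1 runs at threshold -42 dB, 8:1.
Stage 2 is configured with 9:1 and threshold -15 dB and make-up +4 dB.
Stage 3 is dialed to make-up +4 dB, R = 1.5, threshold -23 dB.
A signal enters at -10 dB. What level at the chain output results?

-30 dB

Stage 1: overshoot 32 dB → 32/8 = 4 dB → -38 dB.
Stage 2: -38 dB is at or below the -15 dB threshold — no compression; make-up brings it to -34 dB.
Stage 3: below threshold (-34 ≤ -23); passes unchanged; make-up brings it to -30 dB.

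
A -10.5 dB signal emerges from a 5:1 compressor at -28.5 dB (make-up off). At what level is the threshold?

-33 dB

Gain reduction = -10.5 − (-28.5) = 18 dB; output overshoot = GR / (R − 1) = 18 / 4 = 4.5 dB.
Threshold = output − output overshoot = -28.5 − 4.5 = -33 dB.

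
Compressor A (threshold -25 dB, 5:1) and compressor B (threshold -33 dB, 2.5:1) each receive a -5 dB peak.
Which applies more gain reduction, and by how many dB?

A: 20 dB over, compressed to 4 dB over, so 16 dB of GR.
B: 28 dB over, compressed to 11.2 dB over, so 16.8 dB of GR.
B reduces 0.8 dB more.

B, by 0.8 dB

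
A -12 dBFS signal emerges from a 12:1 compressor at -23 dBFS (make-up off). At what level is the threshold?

-24 dBFS

Gain reduction = -12 − (-23) = 11 dB; output overshoot = GR / (R − 1) = 11 / 11 = 1 dB.
Threshold = output − output overshoot = -23 − 1 = -24 dBFS.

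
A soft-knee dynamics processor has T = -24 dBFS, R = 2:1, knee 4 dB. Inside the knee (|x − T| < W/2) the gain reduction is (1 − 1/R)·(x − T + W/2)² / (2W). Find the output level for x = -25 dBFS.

x − T + W/2 = -25 − (-24) + 2 = 1.
GR = (1 − 1/2) × 1² / 8 = 0.5 × 1 / 8 = 0.0625 dB.
Output = -25 − 0.0625 = -25.0625 dBFS.

-25.0625 dBFS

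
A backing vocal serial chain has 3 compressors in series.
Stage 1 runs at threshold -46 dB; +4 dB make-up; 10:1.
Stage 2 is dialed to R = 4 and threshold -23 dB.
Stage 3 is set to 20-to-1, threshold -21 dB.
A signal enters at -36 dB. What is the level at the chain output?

-41 dB

Stage 1: overshoot 10 dB → 10/10 = 1 dB → -45 dB; +4 dB make-up → -41 dB.
Stage 2: below threshold (-41 ≤ -23); passes unchanged; output -41 dB.
Stage 3: -41 dB ≤ -21 dB, so stage 3 doesn't engage; output -41 dB.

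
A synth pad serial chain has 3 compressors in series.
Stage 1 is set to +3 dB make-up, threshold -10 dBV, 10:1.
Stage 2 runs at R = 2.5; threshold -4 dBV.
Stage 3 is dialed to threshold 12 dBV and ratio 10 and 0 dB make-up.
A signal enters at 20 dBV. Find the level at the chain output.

Stage 1: 20 dBV is 30 dB over -10 dBV; at 10:1 that becomes 3 dB over, giving -7 dBV; +3 dB make-up → -4 dBV.
Stage 2: below threshold (-4 ≤ -4); passes unchanged; output -4 dBV.
Stage 3: -4 dBV is at or below the 12 dBV threshold — no compression; output -4 dBV.

-4 dBV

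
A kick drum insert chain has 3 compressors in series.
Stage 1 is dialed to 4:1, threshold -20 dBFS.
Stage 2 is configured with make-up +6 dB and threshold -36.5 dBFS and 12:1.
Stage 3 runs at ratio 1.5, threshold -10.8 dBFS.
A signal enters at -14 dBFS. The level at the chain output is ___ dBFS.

-29 dBFS

Stage 1: 6 dB above -20 dBFS, reduced 4:1 to 1.5 dB above → -18.5 dBFS.
Stage 2: overshoot 18 dB → 18/12 = 1.5 dB → -35 dBFS; +6 dB make-up → -29 dBFS.
Stage 3: -29 dBFS ≤ -10.8 dBFS, so stage 3 doesn't engage; output -29 dBFS.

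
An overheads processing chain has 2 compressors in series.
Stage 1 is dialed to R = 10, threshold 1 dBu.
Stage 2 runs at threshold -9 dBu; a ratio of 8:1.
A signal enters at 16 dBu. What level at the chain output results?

-7.5625 dBu

Stage 1: 15 dB above 1 dBu, reduced 10:1 to 1.5 dB above → 2.5 dBu.
Stage 2: 11.5 dB above -9 dBu, reduced 8:1 to 1.4375 dB above → -7.5625 dBu.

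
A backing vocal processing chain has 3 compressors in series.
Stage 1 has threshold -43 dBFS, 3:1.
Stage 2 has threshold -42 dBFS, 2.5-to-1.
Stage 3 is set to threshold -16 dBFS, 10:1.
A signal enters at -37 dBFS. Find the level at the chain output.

-41.6 dBFS

Stage 1: 6 dB above -43 dBFS, reduced 3:1 to 2 dB above → -41 dBFS.
Stage 2: -41 dBFS is 1 dB over -42 dBFS; at 2.5:1 that becomes 0.4 dB over, giving -41.6 dBFS.
Stage 3: -41.6 dBFS ≤ -16 dBFS, so stage 3 doesn't engage; output -41.6 dBFS.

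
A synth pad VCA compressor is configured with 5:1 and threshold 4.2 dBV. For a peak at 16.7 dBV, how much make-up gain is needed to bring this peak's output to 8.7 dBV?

2 dB

The peak compresses to 4.2 + 12.5/5 = 6.7 dBV.
To reach 8.7 dBV requires 8.7 − 6.7 = 2 dB of make-up.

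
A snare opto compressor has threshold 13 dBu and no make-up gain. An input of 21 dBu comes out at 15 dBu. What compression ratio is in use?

4:1

Input overshoot = 21 − 13 = 8 dB; output overshoot = 15 − 13 = 2 dB.
Ratio = 8 / 2 = 4.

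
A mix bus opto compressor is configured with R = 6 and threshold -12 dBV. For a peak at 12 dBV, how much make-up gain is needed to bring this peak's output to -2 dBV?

6 dB

Overshoot 24 dB → 24/6 = 4 dB after compression, so the compressed level is -12 + 4 = -8 dBV.
Make-up = target − compressed = -2 − (-8) = 6 dB.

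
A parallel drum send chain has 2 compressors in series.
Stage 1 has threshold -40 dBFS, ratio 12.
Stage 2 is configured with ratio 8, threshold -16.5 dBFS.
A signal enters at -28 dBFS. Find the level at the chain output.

-39 dBFS

Stage 1: overshoot 12 dB → 12/12 = 1 dB → -39 dBFS.
Stage 2: -39 dBFS is at or below the -16.5 dBFS threshold — no compression; output -39 dBFS.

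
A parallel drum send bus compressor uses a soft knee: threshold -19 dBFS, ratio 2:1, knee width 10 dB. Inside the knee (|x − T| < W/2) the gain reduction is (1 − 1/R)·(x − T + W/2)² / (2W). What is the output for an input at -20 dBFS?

x − T + W/2 = -20 − (-19) + 5 = 4.
GR = (1 − 1/2) × 4² / 20 = 0.5 × 16 / 20 = 0.4 dB.
Output = -20 − 0.4 = -20.4 dBFS.

-20.4 dBFS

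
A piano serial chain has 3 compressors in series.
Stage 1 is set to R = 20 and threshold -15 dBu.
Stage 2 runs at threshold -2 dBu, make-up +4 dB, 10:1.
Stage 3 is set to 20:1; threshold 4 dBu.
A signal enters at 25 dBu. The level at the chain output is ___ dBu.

-9 dBu

Stage 1: overshoot 40 dB → 40/20 = 2 dB → -13 dBu.
Stage 2: below threshold (-13 ≤ -2); passes unchanged; make-up brings it to -9 dBu.
Stage 3: -9 dBu ≤ 4 dBu, so stage 3 doesn't engage; output -9 dBu.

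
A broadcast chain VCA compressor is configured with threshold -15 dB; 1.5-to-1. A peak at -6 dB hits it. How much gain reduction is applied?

3 dB

Overshoot = -6 − (-15) = 9 dB.
After 1.5:1 compression the overshoot becomes 9/1.5 = 6 dB.
Gain reduction = 9 − 6 = 3 dB.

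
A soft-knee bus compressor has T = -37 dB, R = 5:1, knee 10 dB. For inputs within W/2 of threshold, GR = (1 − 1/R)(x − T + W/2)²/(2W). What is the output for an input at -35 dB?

-36.96 dB

x − T + W/2 = -35 − (-37) + 5 = 7.
GR = (1 − 1/5) × 7² / 20 = 0.8 × 49 / 20 = 1.96 dB.
Output = -35 − 1.96 = -36.96 dB.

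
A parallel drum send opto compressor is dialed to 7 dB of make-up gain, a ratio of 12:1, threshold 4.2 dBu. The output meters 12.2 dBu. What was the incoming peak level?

16.2 dBu

Stripping the +7 dB make-up gives 5.2 dBu at the gain stage.
Post-compression overshoot = 5.2 − 4.2 = 1 dB.
Input overshoot = R × output overshoot = 12 dB → input = 4.2 + 12 = 16.2 dBu.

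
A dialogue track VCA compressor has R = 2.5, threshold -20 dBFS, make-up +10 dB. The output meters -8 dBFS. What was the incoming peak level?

-15 dBFS

Before make-up, the level was -8 − 10 = -18 dBFS.
Post-compression overshoot = -18 − (-20) = 2 dB.
Before 2.5:1 compression the overshoot was 2 × 2.5 = 5 dB, so input = -20 + 5 = -15 dBFS.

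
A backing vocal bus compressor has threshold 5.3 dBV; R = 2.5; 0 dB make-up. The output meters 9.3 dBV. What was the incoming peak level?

15.3 dBV

The compressed level sits 9.3 − 5.3 = 4 dB over threshold.
Before 2.5:1 compression the overshoot was 4 × 2.5 = 10 dB, so input = 5.3 + 10 = 15.3 dBV.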